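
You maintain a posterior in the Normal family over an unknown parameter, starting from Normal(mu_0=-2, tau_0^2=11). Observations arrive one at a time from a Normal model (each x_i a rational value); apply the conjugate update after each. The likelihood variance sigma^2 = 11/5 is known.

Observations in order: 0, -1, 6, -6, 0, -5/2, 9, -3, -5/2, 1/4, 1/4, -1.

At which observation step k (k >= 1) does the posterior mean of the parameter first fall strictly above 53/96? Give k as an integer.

k = 3

obs 1: x=0 → posterior Normal(-1/3, 11/6)
obs 2: x=-1 → posterior Normal(-7/11, 1)
obs 3: x=6 → posterior Normal(23/16, 11/16)
obs 4: x=-6 → posterior Normal(-1/3, 11/21)
obs 5: x=0 → posterior Normal(-7/26, 11/26)
obs 6: x=-5/2 → posterior Normal(-39/62, 11/31)
obs 7: x=9 → posterior Normal(17/24, 11/36)
obs 8: x=-3 → posterior Normal(21/82, 11/41)
obs 9: x=-5/2 → posterior Normal(-1/23, 11/46)
obs 10: x=1/4 → posterior Normal(-1/68, 11/51)
obs 11: x=1/4 → posterior Normal(1/112, 11/56)
obs 12: x=-1 → posterior Normal(-9/122, 11/61)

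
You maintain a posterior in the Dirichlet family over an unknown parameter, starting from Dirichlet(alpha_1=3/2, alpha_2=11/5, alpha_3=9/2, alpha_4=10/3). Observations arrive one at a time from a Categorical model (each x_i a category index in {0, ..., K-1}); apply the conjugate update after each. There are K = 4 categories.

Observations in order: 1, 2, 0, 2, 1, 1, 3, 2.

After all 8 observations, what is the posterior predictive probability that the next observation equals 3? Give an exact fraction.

65/293

obs 1: x=1 → posterior Dirichlet(3/2, 16/5, 9/2, 10/3)
obs 2: x=2 → posterior Dirichlet(3/2, 16/5, 11/2, 10/3)
obs 3: x=0 → posterior Dirichlet(5/2, 16/5, 11/2, 10/3)
obs 4: x=2 → posterior Dirichlet(5/2, 16/5, 13/2, 10/3)
obs 5: x=1 → posterior Dirichlet(5/2, 21/5, 13/2, 10/3)
obs 6: x=1 → posterior Dirichlet(5/2, 26/5, 13/2, 10/3)
obs 7: x=3 → posterior Dirichlet(5/2, 26/5, 13/2, 13/3)
obs 8: x=2 → posterior Dirichlet(5/2, 26/5, 15/2, 13/3)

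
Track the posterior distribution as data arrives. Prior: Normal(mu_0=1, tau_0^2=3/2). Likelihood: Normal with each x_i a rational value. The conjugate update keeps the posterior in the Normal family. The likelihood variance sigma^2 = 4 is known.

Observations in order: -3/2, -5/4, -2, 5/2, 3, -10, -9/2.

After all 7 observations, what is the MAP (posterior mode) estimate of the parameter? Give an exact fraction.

obs 1: x=-3/2 → posterior Normal(7/22, 12/11)
obs 2: x=-5/4 → posterior Normal(-1/56, 6/7)
obs 3: x=-2 → posterior Normal(-25/68, 12/17)
obs 4: x=5/2 → posterior Normal(1/16, 3/5)
obs 5: x=3 → posterior Normal(41/92, 12/23)
obs 6: x=-10 → posterior Normal(-79/104, 6/13)
obs 7: x=-9/2 → posterior Normal(-133/116, 12/29)

-133/116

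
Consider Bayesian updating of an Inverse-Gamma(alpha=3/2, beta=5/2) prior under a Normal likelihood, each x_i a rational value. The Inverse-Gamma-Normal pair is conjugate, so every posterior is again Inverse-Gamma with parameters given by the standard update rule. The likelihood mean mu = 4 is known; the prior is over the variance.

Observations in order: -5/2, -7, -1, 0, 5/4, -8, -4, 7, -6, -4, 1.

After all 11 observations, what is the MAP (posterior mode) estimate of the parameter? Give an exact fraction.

9709/256

obs 1: x=-5/2 → posterior Inverse-Gamma(2, 189/8)
obs 2: x=-7 → posterior Inverse-Gamma(5/2, 673/8)
obs 3: x=-1 → posterior Inverse-Gamma(3, 773/8)
obs 4: x=0 → posterior Inverse-Gamma(7/2, 837/8)
obs 5: x=5/4 → posterior Inverse-Gamma(4, 3469/32)
obs 6: x=-8 → posterior Inverse-Gamma(9/2, 5773/32)
obs 7: x=-4 → posterior Inverse-Gamma(5, 6797/32)
obs 8: x=7 → posterior Inverse-Gamma(11/2, 6941/32)
obs 9: x=-6 → posterior Inverse-Gamma(6, 8541/32)
obs 10: x=-4 → posterior Inverse-Gamma(13/2, 9565/32)
obs 11: x=1 → posterior Inverse-Gamma(7, 9709/32)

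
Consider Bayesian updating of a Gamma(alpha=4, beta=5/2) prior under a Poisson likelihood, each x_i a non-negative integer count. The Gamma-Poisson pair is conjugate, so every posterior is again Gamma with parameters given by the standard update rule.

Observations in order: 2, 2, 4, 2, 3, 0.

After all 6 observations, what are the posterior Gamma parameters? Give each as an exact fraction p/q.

alpha=17, beta=17/2

obs 1: x=2 → posterior Gamma(6, 7/2)
obs 2: x=2 → posterior Gamma(8, 9/2)
obs 3: x=4 → posterior Gamma(12, 11/2)
obs 4: x=2 → posterior Gamma(14, 13/2)
obs 5: x=3 → posterior Gamma(17, 15/2)
obs 6: x=0 → posterior Gamma(17, 17/2)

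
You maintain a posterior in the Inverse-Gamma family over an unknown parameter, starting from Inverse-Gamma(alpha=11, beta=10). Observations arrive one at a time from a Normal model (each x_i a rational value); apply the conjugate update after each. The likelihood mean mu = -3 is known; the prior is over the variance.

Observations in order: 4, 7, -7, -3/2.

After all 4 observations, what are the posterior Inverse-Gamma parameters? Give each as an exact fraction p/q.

alpha=13, beta=749/8

obs 1: x=4 → posterior Inverse-Gamma(23/2, 69/2)
obs 2: x=7 → posterior Inverse-Gamma(12, 169/2)
obs 3: x=-7 → posterior Inverse-Gamma(25/2, 185/2)
obs 4: x=-3/2 → posterior Inverse-Gamma(13, 749/8)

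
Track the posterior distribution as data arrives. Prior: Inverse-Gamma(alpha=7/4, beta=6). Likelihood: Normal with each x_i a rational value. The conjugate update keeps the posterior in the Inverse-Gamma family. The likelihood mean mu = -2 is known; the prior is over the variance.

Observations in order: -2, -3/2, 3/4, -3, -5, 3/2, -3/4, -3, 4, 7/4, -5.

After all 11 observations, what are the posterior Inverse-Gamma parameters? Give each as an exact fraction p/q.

obs 1: x=-2 → posterior Inverse-Gamma(9/4, 6)
obs 2: x=-3/2 → posterior Inverse-Gamma(11/4, 49/8)
obs 3: x=3/4 → posterior Inverse-Gamma(13/4, 317/32)
obs 4: x=-3 → posterior Inverse-Gamma(15/4, 333/32)
obs 5: x=-5 → posterior Inverse-Gamma(17/4, 477/32)
obs 6: x=3/2 → posterior Inverse-Gamma(19/4, 673/32)
obs 7: x=-3/4 → posterior Inverse-Gamma(21/4, 349/16)
obs 8: x=-3 → posterior Inverse-Gamma(23/4, 357/16)
obs 9: x=4 → posterior Inverse-Gamma(25/4, 645/16)
obs 10: x=7/4 → posterior Inverse-Gamma(27/4, 1515/32)
obs 11: x=-5 → posterior Inverse-Gamma(29/4, 1659/32)

alpha=29/4, beta=1659/32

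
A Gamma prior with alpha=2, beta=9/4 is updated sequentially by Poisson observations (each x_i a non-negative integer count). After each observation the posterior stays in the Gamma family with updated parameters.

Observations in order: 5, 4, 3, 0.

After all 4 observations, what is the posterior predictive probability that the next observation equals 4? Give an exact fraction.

obs 1: x=5 → posterior Gamma(7, 13/4)
obs 2: x=4 → posterior Gamma(11, 17/4)
obs 3: x=3 → posterior Gamma(14, 21/4)
obs 4: x=0 → posterior Gamma(14, 25/4)

22697448730468750000000000/210457284365172120330305161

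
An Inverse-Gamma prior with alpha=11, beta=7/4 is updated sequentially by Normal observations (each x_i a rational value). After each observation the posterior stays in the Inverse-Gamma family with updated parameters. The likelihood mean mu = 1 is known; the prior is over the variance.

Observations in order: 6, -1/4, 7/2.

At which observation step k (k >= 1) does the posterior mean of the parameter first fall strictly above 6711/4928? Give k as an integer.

obs 1: x=6 → posterior Inverse-Gamma(23/2, 57/4)
obs 2: x=-1/4 → posterior Inverse-Gamma(12, 481/32)
obs 3: x=7/2 → posterior Inverse-Gamma(25/2, 581/32)

k = 2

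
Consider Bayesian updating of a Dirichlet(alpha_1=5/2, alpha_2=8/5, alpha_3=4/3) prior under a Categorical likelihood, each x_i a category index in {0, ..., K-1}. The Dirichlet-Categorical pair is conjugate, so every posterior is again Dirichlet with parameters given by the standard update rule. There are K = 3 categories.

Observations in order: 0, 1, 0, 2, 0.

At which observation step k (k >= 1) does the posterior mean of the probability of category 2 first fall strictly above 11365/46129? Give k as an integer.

k = 4

obs 1: x=0 → posterior Dirichlet(7/2, 8/5, 4/3)
obs 2: x=1 → posterior Dirichlet(7/2, 13/5, 4/3)
obs 3: x=0 → posterior Dirichlet(9/2, 13/5, 4/3)
obs 4: x=2 → posterior Dirichlet(9/2, 13/5, 7/3)
obs 5: x=0 → posterior Dirichlet(11/2, 13/5, 7/3)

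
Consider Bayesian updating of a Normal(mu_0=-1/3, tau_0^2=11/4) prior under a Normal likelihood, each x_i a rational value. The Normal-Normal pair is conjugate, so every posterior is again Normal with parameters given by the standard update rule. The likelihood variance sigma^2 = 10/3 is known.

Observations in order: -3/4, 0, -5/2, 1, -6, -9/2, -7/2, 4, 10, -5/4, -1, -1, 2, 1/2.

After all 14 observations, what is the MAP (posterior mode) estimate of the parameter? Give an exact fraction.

-337/1506

obs 1: x=-3/4 → posterior Normal(-457/876, 110/73)
obs 2: x=0 → posterior Normal(-457/1272, 55/53)
obs 3: x=-5/2 → posterior Normal(-1447/1668, 110/139)
obs 4: x=1 → posterior Normal(-1051/2064, 55/86)
obs 5: x=-6 → posterior Normal(-3427/2460, 22/41)
obs 6: x=-9/2 → posterior Normal(-5209/2856, 55/119)
obs 7: x=-7/2 → posterior Normal(-6595/3252, 110/271)
obs 8: x=4 → posterior Normal(-5011/3648, 55/152)
obs 9: x=10 → posterior Normal(-1051/4044, 110/337)
obs 10: x=-5/4 → posterior Normal(-773/2220, 11/37)
obs 11: x=-1 → posterior Normal(-971/2418, 110/403)
obs 12: x=-1 → posterior Normal(-1169/2616, 55/218)
obs 13: x=2 → posterior Normal(-773/2814, 110/469)
obs 14: x=1/2 → posterior Normal(-337/1506, 55/251)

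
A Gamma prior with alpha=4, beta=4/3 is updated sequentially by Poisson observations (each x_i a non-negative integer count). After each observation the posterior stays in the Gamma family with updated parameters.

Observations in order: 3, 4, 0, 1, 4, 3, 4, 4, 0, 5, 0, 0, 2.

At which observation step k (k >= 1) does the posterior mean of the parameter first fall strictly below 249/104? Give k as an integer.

obs 1: x=3 → posterior Gamma(7, 7/3)
obs 2: x=4 → posterior Gamma(11, 10/3)
obs 3: x=0 → posterior Gamma(11, 13/3)
obs 4: x=1 → posterior Gamma(12, 16/3)
obs 5: x=4 → posterior Gamma(16, 19/3)
obs 6: x=3 → posterior Gamma(19, 22/3)
obs 7: x=4 → posterior Gamma(23, 25/3)
obs 8: x=4 → posterior Gamma(27, 28/3)
obs 9: x=0 → posterior Gamma(27, 31/3)
obs 10: x=5 → posterior Gamma(32, 34/3)
obs 11: x=0 → posterior Gamma(32, 37/3)
obs 12: x=0 → posterior Gamma(32, 40/3)
obs 13: x=2 → posterior Gamma(34, 43/3)

k = 4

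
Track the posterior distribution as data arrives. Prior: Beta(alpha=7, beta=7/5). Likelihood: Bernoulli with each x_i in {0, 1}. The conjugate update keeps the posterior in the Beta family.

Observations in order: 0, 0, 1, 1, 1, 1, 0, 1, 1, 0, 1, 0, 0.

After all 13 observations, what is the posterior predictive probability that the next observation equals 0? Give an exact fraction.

obs 1: x=0 → posterior Beta(7, 12/5)
obs 2: x=0 → posterior Beta(7, 17/5)
obs 3: x=1 → posterior Beta(8, 17/5)
obs 4: x=1 → posterior Beta(9, 17/5)
obs 5: x=1 → posterior Beta(10, 17/5)
obs 6: x=1 → posterior Beta(11, 17/5)
obs 7: x=0 → posterior Beta(11, 22/5)
obs 8: x=1 → posterior Beta(12, 22/5)
obs 9: x=1 → posterior Beta(13, 22/5)
obs 10: x=0 → posterior Beta(13, 27/5)
obs 11: x=1 → posterior Beta(14, 27/5)
obs 12: x=0 → posterior Beta(14, 32/5)
obs 13: x=0 → posterior Beta(14, 37/5)

37/107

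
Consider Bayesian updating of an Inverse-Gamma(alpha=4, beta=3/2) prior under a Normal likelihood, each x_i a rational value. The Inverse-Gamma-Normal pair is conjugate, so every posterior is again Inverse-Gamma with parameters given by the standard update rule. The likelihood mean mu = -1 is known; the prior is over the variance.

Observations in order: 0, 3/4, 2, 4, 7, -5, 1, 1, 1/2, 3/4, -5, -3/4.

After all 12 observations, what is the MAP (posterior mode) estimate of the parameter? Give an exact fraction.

obs 1: x=0 → posterior Inverse-Gamma(9/2, 2)
obs 2: x=3/4 → posterior Inverse-Gamma(5, 113/32)
obs 3: x=2 → posterior Inverse-Gamma(11/2, 257/32)
obs 4: x=4 → posterior Inverse-Gamma(6, 657/32)
obs 5: x=7 → posterior Inverse-Gamma(13/2, 1681/32)
obs 6: x=-5 → posterior Inverse-Gamma(7, 1937/32)
obs 7: x=1 → posterior Inverse-Gamma(15/2, 2001/32)
obs 8: x=1 → posterior Inverse-Gamma(8, 2065/32)
obs 9: x=1/2 → posterior Inverse-Gamma(17/2, 2101/32)
obs 10: x=3/4 → posterior Inverse-Gamma(9, 1075/16)
obs 11: x=-5 → posterior Inverse-Gamma(19/2, 1203/16)
obs 12: x=-3/4 → posterior Inverse-Gamma(10, 2407/32)

2407/352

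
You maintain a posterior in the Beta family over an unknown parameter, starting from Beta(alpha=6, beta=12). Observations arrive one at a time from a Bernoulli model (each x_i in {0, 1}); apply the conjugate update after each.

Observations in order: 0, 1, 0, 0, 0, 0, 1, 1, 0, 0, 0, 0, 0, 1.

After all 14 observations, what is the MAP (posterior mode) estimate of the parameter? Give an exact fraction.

obs 1: x=0 → posterior Beta(6, 13)
obs 2: x=1 → posterior Beta(7, 13)
obs 3: x=0 → posterior Beta(7, 14)
obs 4: x=0 → posterior Beta(7, 15)
obs 5: x=0 → posterior Beta(7, 16)
obs 6: x=0 → posterior Beta(7, 17)
obs 7: x=1 → posterior Beta(8, 17)
obs 8: x=1 → posterior Beta(9, 17)
obs 9: x=0 → posterior Beta(9, 18)
obs 10: x=0 → posterior Beta(9, 19)
obs 11: x=0 → posterior Beta(9, 20)
obs 12: x=0 → posterior Beta(9, 21)
obs 13: x=0 → posterior Beta(9, 22)
obs 14: x=1 → posterior Beta(10, 22)

3/10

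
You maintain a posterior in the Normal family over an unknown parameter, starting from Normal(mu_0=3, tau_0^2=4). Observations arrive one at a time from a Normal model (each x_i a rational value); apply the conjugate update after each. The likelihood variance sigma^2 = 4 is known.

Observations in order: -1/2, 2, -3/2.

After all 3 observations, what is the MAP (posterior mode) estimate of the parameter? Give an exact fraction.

3/4

obs 1: x=-1/2 → posterior Normal(5/4, 2)
obs 2: x=2 → posterior Normal(3/2, 4/3)
obs 3: x=-3/2 → posterior Normal(3/4, 1)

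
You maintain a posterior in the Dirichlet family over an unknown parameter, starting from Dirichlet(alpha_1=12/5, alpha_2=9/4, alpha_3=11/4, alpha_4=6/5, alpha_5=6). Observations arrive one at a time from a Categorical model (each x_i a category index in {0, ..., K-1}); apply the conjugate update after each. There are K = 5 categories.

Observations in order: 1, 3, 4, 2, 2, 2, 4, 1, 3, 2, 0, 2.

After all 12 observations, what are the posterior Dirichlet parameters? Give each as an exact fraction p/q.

obs 1: x=1 → posterior Dirichlet(12/5, 13/4, 11/4, 6/5, 6)
obs 2: x=3 → posterior Dirichlet(12/5, 13/4, 11/4, 11/5, 6)
obs 3: x=4 → posterior Dirichlet(12/5, 13/4, 11/4, 11/5, 7)
obs 4: x=2 → posterior Dirichlet(12/5, 13/4, 15/4, 11/5, 7)
obs 5: x=2 → posterior Dirichlet(12/5, 13/4, 19/4, 11/5, 7)
obs 6: x=2 → posterior Dirichlet(12/5, 13/4, 23/4, 11/5, 7)
obs 7: x=4 → posterior Dirichlet(12/5, 13/4, 23/4, 11/5, 8)
obs 8: x=1 → posterior Dirichlet(12/5, 17/4, 23/4, 11/5, 8)
obs 9: x=3 → posterior Dirichlet(12/5, 17/4, 23/4, 16/5, 8)
obs 10: x=2 → posterior Dirichlet(12/5, 17/4, 27/4, 16/5, 8)
obs 11: x=0 → posterior Dirichlet(17/5, 17/4, 27/4, 16/5, 8)
obs 12: x=2 → posterior Dirichlet(17/5, 17/4, 31/4, 16/5, 8)

alpha_1=17/5, alpha_2=17/4, alpha_3=31/4, alpha_4=16/5, alpha_5=8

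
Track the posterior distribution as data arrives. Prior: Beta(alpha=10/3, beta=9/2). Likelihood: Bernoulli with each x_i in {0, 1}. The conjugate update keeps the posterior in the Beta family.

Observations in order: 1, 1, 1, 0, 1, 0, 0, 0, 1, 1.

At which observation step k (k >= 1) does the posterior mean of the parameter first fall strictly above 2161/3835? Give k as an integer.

obs 1: x=1 → posterior Beta(13/3, 9/2)
obs 2: x=1 → posterior Beta(16/3, 9/2)
obs 3: x=1 → posterior Beta(19/3, 9/2)
obs 4: x=0 → posterior Beta(19/3, 11/2)
obs 5: x=1 → posterior Beta(22/3, 11/2)
obs 6: x=0 → posterior Beta(22/3, 13/2)
obs 7: x=0 → posterior Beta(22/3, 15/2)
obs 8: x=0 → posterior Beta(22/3, 17/2)
obs 9: x=1 → posterior Beta(25/3, 17/2)
obs 10: x=1 → posterior Beta(28/3, 17/2)

k = 3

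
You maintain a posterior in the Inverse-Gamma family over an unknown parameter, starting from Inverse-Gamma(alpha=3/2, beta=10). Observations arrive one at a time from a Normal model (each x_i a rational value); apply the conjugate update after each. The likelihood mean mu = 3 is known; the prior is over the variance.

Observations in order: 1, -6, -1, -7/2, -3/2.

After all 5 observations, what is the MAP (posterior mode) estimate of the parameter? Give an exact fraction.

obs 1: x=1 → posterior Inverse-Gamma(2, 12)
obs 2: x=-6 → posterior Inverse-Gamma(5/2, 105/2)
obs 3: x=-1 → posterior Inverse-Gamma(3, 121/2)
obs 4: x=-7/2 → posterior Inverse-Gamma(7/2, 653/8)
obs 5: x=-3/2 → posterior Inverse-Gamma(4, 367/4)

367/20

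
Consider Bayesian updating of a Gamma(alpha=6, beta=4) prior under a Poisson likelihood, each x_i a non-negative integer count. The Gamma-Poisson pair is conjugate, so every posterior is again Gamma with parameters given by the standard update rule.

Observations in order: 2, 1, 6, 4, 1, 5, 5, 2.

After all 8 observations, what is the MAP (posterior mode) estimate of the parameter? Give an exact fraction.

obs 1: x=2 → posterior Gamma(8, 5)
obs 2: x=1 → posterior Gamma(9, 6)
obs 3: x=6 → posterior Gamma(15, 7)
obs 4: x=4 → posterior Gamma(19, 8)
obs 5: x=1 → posterior Gamma(20, 9)
obs 6: x=5 → posterior Gamma(25, 10)
obs 7: x=5 → posterior Gamma(30, 11)
obs 8: x=2 → posterior Gamma(32, 12)

31/12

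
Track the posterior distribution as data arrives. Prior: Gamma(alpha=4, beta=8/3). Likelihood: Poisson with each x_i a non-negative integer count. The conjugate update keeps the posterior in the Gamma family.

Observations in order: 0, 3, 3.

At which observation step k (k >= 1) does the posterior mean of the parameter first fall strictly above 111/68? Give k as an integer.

obs 1: x=0 → posterior Gamma(4, 11/3)
obs 2: x=3 → posterior Gamma(7, 14/3)
obs 3: x=3 → posterior Gamma(10, 17/3)

k = 3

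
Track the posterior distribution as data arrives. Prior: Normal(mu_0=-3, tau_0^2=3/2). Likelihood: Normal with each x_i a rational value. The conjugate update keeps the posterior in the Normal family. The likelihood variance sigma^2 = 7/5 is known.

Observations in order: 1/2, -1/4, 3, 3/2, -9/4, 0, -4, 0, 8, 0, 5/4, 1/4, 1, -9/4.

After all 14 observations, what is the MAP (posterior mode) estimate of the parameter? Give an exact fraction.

237/896

obs 1: x=1/2 → posterior Normal(-69/58, 21/29)
obs 2: x=-1/4 → posterior Normal(-153/176, 21/44)
obs 3: x=3 → posterior Normal(27/236, 21/59)
obs 4: x=3/2 → posterior Normal(117/296, 21/74)
obs 5: x=-9/4 → posterior Normal(-9/178, 21/89)
obs 6: x=0 → posterior Normal(-9/208, 21/104)
obs 7: x=-4 → posterior Normal(-129/238, 3/17)
obs 8: x=0 → posterior Normal(-129/268, 21/134)
obs 9: x=8 → posterior Normal(111/298, 21/149)
obs 10: x=0 → posterior Normal(111/328, 21/164)
obs 11: x=5/4 → posterior Normal(297/716, 21/179)
obs 12: x=1/4 → posterior Normal(39/97, 21/194)
obs 13: x=1 → posterior Normal(93/209, 21/209)
obs 14: x=-9/4 → posterior Normal(237/896, 3/32)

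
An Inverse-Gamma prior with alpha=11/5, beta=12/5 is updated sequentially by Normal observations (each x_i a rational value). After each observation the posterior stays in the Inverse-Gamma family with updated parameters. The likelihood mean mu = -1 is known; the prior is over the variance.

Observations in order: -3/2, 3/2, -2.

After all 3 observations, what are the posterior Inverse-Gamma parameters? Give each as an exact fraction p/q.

obs 1: x=-3/2 → posterior Inverse-Gamma(27/10, 101/40)
obs 2: x=3/2 → posterior Inverse-Gamma(16/5, 113/20)
obs 3: x=-2 → posterior Inverse-Gamma(37/10, 123/20)

alpha=37/10, beta=123/20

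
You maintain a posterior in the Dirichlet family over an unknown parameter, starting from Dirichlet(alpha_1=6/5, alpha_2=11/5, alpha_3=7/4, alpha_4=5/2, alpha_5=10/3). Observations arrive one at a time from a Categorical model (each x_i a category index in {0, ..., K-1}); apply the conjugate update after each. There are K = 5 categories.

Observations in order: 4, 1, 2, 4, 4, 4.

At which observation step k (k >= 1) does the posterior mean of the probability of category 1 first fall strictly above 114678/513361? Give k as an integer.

obs 1: x=4 → posterior Dirichlet(6/5, 11/5, 7/4, 5/2, 13/3)
obs 2: x=1 → posterior Dirichlet(6/5, 16/5, 7/4, 5/2, 13/3)
obs 3: x=2 → posterior Dirichlet(6/5, 16/5, 11/4, 5/2, 13/3)
obs 4: x=4 → posterior Dirichlet(6/5, 16/5, 11/4, 5/2, 16/3)
obs 5: x=4 → posterior Dirichlet(6/5, 16/5, 11/4, 5/2, 19/3)
obs 6: x=4 → posterior Dirichlet(6/5, 16/5, 11/4, 5/2, 22/3)

k = 2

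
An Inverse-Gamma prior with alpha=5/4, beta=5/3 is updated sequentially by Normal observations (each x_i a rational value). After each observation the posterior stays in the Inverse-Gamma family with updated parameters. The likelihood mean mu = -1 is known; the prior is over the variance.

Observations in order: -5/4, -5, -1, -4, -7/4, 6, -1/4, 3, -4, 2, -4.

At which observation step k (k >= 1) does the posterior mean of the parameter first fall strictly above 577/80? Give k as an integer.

obs 1: x=-5/4 → posterior Inverse-Gamma(7/4, 163/96)
obs 2: x=-5 → posterior Inverse-Gamma(9/4, 931/96)
obs 3: x=-1 → posterior Inverse-Gamma(11/4, 931/96)
obs 4: x=-4 → posterior Inverse-Gamma(13/4, 1363/96)
obs 5: x=-7/4 → posterior Inverse-Gamma(15/4, 695/48)
obs 6: x=6 → posterior Inverse-Gamma(17/4, 1871/48)
obs 7: x=-1/4 → posterior Inverse-Gamma(19/4, 3769/96)
obs 8: x=3 → posterior Inverse-Gamma(21/4, 4537/96)
obs 9: x=-4 → posterior Inverse-Gamma(23/4, 4969/96)
obs 10: x=2 → posterior Inverse-Gamma(25/4, 5401/96)
obs 11: x=-4 → posterior Inverse-Gamma(27/4, 5833/96)

k = 2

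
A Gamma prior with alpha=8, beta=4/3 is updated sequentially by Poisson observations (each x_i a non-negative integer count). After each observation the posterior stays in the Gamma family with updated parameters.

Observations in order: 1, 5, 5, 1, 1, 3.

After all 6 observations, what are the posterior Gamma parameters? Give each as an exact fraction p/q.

alpha=24, beta=22/3

obs 1: x=1 → posterior Gamma(9, 7/3)
obs 2: x=5 → posterior Gamma(14, 10/3)
obs 3: x=5 → posterior Gamma(19, 13/3)
obs 4: x=1 → posterior Gamma(20, 16/3)
obs 5: x=1 → posterior Gamma(21, 19/3)
obs 6: x=3 → posterior Gamma(24, 22/3)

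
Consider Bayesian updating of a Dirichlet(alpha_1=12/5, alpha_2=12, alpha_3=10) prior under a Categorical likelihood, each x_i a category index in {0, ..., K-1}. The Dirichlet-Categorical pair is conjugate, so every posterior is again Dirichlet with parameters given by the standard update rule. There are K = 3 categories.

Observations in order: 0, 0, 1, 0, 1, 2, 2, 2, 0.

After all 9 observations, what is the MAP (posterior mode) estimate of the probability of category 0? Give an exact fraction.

27/152

obs 1: x=0 → posterior Dirichlet(17/5, 12, 10)
obs 2: x=0 → posterior Dirichlet(22/5, 12, 10)
obs 3: x=1 → posterior Dirichlet(22/5, 13, 10)
obs 4: x=0 → posterior Dirichlet(27/5, 13, 10)
obs 5: x=1 → posterior Dirichlet(27/5, 14, 10)
obs 6: x=2 → posterior Dirichlet(27/5, 14, 11)
obs 7: x=2 → posterior Dirichlet(27/5, 14, 12)
obs 8: x=2 → posterior Dirichlet(27/5, 14, 13)
obs 9: x=0 → posterior Dirichlet(32/5, 14, 13)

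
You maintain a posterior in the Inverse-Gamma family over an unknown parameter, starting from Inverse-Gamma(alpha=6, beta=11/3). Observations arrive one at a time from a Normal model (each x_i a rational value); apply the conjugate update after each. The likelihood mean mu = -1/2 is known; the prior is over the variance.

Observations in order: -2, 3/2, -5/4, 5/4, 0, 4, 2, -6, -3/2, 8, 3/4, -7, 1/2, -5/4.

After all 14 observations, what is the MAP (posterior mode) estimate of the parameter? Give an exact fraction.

obs 1: x=-2 → posterior Inverse-Gamma(13/2, 115/24)
obs 2: x=3/2 → posterior Inverse-Gamma(7, 163/24)
obs 3: x=-5/4 → posterior Inverse-Gamma(15/2, 679/96)
obs 4: x=5/4 → posterior Inverse-Gamma(8, 413/48)
obs 5: x=0 → posterior Inverse-Gamma(17/2, 419/48)
obs 6: x=4 → posterior Inverse-Gamma(9, 905/48)
obs 7: x=2 → posterior Inverse-Gamma(19/2, 1055/48)
obs 8: x=-6 → posterior Inverse-Gamma(10, 1781/48)
obs 9: x=-3/2 → posterior Inverse-Gamma(21/2, 1805/48)
obs 10: x=8 → posterior Inverse-Gamma(11, 3539/48)
obs 11: x=3/4 → posterior Inverse-Gamma(23/2, 7153/96)
obs 12: x=-7 → posterior Inverse-Gamma(12, 9181/96)
obs 13: x=1/2 → posterior Inverse-Gamma(25/2, 9229/96)
obs 14: x=-5/4 → posterior Inverse-Gamma(13, 1157/12)

1157/168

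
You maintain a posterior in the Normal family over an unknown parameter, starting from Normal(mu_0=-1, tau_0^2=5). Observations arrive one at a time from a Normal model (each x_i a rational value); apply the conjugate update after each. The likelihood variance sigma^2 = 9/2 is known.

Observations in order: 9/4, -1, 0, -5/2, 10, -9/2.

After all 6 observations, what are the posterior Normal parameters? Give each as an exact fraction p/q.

obs 1: x=9/4 → posterior Normal(27/38, 45/19)
obs 2: x=-1 → posterior Normal(7/58, 45/29)
obs 3: x=0 → posterior Normal(7/78, 15/13)
obs 4: x=-5/2 → posterior Normal(-43/98, 45/49)
obs 5: x=10 → posterior Normal(157/118, 45/59)
obs 6: x=-9/2 → posterior Normal(67/138, 15/23)

mu_0=67/138, tau_0^2=15/23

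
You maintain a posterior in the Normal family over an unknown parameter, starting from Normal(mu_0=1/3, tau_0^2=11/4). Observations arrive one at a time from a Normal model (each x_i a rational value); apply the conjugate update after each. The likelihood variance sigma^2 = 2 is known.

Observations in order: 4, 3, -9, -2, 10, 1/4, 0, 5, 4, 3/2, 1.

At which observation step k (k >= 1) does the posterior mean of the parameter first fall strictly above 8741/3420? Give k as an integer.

k = 2

obs 1: x=4 → posterior Normal(140/57, 22/19)
obs 2: x=3 → posterior Normal(239/90, 11/15)
obs 3: x=-9 → posterior Normal(-58/123, 22/41)
obs 4: x=-2 → posterior Normal(-31/39, 11/26)
obs 5: x=10 → posterior Normal(206/189, 22/63)
obs 6: x=1/4 → posterior Normal(857/888, 11/37)
obs 7: x=0 → posterior Normal(857/1020, 22/85)
obs 8: x=5 → posterior Normal(1517/1152, 11/48)
obs 9: x=4 → posterior Normal(2045/1284, 22/107)
obs 10: x=3/2 → posterior Normal(2243/1416, 11/59)
obs 11: x=1 → posterior Normal(2375/1548, 22/129)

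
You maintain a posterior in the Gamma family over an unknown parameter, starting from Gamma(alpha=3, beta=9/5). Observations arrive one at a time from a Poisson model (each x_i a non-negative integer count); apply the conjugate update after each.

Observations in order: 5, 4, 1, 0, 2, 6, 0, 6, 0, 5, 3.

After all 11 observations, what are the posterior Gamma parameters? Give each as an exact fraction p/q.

obs 1: x=5 → posterior Gamma(8, 14/5)
obs 2: x=4 → posterior Gamma(12, 19/5)
obs 3: x=1 → posterior Gamma(13, 24/5)
obs 4: x=0 → posterior Gamma(13, 29/5)
obs 5: x=2 → posterior Gamma(15, 34/5)
obs 6: x=6 → posterior Gamma(21, 39/5)
obs 7: x=0 → posterior Gamma(21, 44/5)
obs 8: x=6 → posterior Gamma(27, 49/5)
obs 9: x=0 → posterior Gamma(27, 54/5)
obs 10: x=5 → posterior Gamma(32, 59/5)
obs 11: x=3 → posterior Gamma(35, 64/5)

alpha=35, beta=64/5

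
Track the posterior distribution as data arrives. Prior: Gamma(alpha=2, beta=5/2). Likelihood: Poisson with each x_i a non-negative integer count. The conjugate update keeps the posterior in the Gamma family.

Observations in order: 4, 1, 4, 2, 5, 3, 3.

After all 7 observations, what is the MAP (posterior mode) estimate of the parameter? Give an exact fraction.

obs 1: x=4 → posterior Gamma(6, 7/2)
obs 2: x=1 → posterior Gamma(7, 9/2)
obs 3: x=4 → posterior Gamma(11, 11/2)
obs 4: x=2 → posterior Gamma(13, 13/2)
obs 5: x=5 → posterior Gamma(18, 15/2)
obs 6: x=3 → posterior Gamma(21, 17/2)
obs 7: x=3 → posterior Gamma(24, 19/2)

46/19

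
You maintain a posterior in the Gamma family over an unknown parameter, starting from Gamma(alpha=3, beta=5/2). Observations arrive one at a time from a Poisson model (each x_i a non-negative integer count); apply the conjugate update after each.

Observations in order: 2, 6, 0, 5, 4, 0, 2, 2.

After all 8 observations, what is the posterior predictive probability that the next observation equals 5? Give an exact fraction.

obs 1: x=2 → posterior Gamma(5, 7/2)
obs 2: x=6 → posterior Gamma(11, 9/2)
obs 3: x=0 → posterior Gamma(11, 11/2)
obs 4: x=5 → posterior Gamma(16, 13/2)
obs 5: x=4 → posterior Gamma(20, 15/2)
obs 6: x=0 → posterior Gamma(20, 17/2)
obs 7: x=2 → posterior Gamma(22, 19/2)
obs 8: x=2 → posterior Gamma(24, 21/2)

170168119568587186187090595388030229760/3091058643093537522799545838540043339063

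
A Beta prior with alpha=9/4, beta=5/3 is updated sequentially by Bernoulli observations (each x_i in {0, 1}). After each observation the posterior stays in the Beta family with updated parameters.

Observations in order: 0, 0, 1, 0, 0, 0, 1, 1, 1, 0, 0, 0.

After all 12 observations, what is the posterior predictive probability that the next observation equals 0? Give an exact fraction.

obs 1: x=0 → posterior Beta(9/4, 8/3)
obs 2: x=0 → posterior Beta(9/4, 11/3)
obs 3: x=1 → posterior Beta(13/4, 11/3)
obs 4: x=0 → posterior Beta(13/4, 14/3)
obs 5: x=0 → posterior Beta(13/4, 17/3)
obs 6: x=0 → posterior Beta(13/4, 20/3)
obs 7: x=1 → posterior Beta(17/4, 20/3)
obs 8: x=1 → posterior Beta(21/4, 20/3)
obs 9: x=1 → posterior Beta(25/4, 20/3)
obs 10: x=0 → posterior Beta(25/4, 23/3)
obs 11: x=0 → posterior Beta(25/4, 26/3)
obs 12: x=0 → posterior Beta(25/4, 29/3)

116/191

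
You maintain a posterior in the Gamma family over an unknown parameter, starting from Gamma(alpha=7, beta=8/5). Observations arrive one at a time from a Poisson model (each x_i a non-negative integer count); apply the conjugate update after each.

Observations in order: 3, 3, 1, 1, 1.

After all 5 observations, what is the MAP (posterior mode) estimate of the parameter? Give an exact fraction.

25/11

obs 1: x=3 → posterior Gamma(10, 13/5)
obs 2: x=3 → posterior Gamma(13, 18/5)
obs 3: x=1 → posterior Gamma(14, 23/5)
obs 4: x=1 → posterior Gamma(15, 28/5)
obs 5: x=1 → posterior Gamma(16, 33/5)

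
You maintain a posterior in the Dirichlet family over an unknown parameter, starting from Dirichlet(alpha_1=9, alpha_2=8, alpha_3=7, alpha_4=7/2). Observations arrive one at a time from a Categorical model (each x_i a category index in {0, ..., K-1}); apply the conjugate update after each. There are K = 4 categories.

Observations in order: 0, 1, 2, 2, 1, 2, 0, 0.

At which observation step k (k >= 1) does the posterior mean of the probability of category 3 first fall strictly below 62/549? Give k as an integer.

obs 1: x=0 → posterior Dirichlet(10, 8, 7, 7/2)
obs 2: x=1 → posterior Dirichlet(10, 9, 7, 7/2)
obs 3: x=2 → posterior Dirichlet(10, 9, 8, 7/2)
obs 4: x=2 → posterior Dirichlet(10, 9, 9, 7/2)
obs 5: x=1 → posterior Dirichlet(10, 10, 9, 7/2)
obs 6: x=2 → posterior Dirichlet(10, 10, 10, 7/2)
obs 7: x=0 → posterior Dirichlet(11, 10, 10, 7/2)
obs 8: x=0 → posterior Dirichlet(12, 10, 10, 7/2)

k = 4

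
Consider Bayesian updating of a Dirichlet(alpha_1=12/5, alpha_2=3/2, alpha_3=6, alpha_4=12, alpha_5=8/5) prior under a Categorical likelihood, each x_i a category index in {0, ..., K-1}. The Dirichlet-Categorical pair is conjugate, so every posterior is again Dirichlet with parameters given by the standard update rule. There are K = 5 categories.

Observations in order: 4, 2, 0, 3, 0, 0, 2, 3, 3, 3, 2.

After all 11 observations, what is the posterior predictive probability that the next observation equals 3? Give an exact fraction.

32/69

obs 1: x=4 → posterior Dirichlet(12/5, 3/2, 6, 12, 13/5)
obs 2: x=2 → posterior Dirichlet(12/5, 3/2, 7, 12, 13/5)
obs 3: x=0 → posterior Dirichlet(17/5, 3/2, 7, 12, 13/5)
obs 4: x=3 → posterior Dirichlet(17/5, 3/2, 7, 13, 13/5)
obs 5: x=0 → posterior Dirichlet(22/5, 3/2, 7, 13, 13/5)
obs 6: x=0 → posterior Dirichlet(27/5, 3/2, 7, 13, 13/5)
obs 7: x=2 → posterior Dirichlet(27/5, 3/2, 8, 13, 13/5)
obs 8: x=3 → posterior Dirichlet(27/5, 3/2, 8, 14, 13/5)
obs 9: x=3 → posterior Dirichlet(27/5, 3/2, 8, 15, 13/5)
obs 10: x=3 → posterior Dirichlet(27/5, 3/2, 8, 16, 13/5)
obs 11: x=2 → posterior Dirichlet(27/5, 3/2, 9, 16, 13/5)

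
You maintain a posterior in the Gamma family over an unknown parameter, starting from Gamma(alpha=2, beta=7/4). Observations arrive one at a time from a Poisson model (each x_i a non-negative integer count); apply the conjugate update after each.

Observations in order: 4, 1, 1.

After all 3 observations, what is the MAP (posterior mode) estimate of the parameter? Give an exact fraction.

obs 1: x=4 → posterior Gamma(6, 11/4)
obs 2: x=1 → posterior Gamma(7, 15/4)
obs 3: x=1 → posterior Gamma(8, 19/4)

28/19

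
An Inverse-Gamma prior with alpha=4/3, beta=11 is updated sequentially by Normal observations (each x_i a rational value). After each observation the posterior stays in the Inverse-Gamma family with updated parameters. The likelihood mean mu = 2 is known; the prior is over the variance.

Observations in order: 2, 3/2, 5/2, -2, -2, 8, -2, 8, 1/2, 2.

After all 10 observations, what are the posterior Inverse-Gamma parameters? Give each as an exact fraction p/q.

alpha=19/3, beta=579/8

obs 1: x=2 → posterior Inverse-Gamma(11/6, 11)
obs 2: x=3/2 → posterior Inverse-Gamma(7/3, 89/8)
obs 3: x=5/2 → posterior Inverse-Gamma(17/6, 45/4)
obs 4: x=-2 → posterior Inverse-Gamma(10/3, 77/4)
obs 5: x=-2 → posterior Inverse-Gamma(23/6, 109/4)
obs 6: x=8 → posterior Inverse-Gamma(13/3, 181/4)
obs 7: x=-2 → posterior Inverse-Gamma(29/6, 213/4)
obs 8: x=8 → posterior Inverse-Gamma(16/3, 285/4)
obs 9: x=1/2 → posterior Inverse-Gamma(35/6, 579/8)
obs 10: x=2 → posterior Inverse-Gamma(19/3, 579/8)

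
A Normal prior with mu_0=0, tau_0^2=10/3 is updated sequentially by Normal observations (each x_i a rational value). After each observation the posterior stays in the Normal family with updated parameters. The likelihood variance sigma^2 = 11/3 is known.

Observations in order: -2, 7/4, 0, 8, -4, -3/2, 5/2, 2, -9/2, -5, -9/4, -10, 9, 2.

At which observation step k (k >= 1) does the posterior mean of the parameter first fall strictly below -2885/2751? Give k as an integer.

obs 1: x=-2 → posterior Normal(-20/21, 110/63)
obs 2: x=7/4 → posterior Normal(-5/62, 110/93)
obs 3: x=0 → posterior Normal(-5/82, 110/123)
obs 4: x=8 → posterior Normal(155/102, 110/153)
obs 5: x=-4 → posterior Normal(75/122, 110/183)
obs 6: x=-3/2 → posterior Normal(45/142, 110/213)
obs 7: x=5/2 → posterior Normal(95/162, 110/243)
obs 8: x=2 → posterior Normal(135/182, 110/273)
obs 9: x=-9/2 → posterior Normal(45/202, 110/303)
obs 10: x=-5 → posterior Normal(-55/222, 110/333)
obs 11: x=-9/4 → posterior Normal(-50/121, 10/33)
obs 12: x=-10 → posterior Normal(-150/131, 110/393)
obs 13: x=9 → posterior Normal(-20/47, 110/423)
obs 14: x=2 → posterior Normal(-40/151, 110/453)

k = 12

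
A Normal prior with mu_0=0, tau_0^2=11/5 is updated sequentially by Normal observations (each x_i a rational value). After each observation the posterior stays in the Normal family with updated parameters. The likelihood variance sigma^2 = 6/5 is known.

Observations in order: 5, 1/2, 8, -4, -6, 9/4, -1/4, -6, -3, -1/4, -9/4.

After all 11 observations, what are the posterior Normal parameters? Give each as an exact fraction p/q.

obs 1: x=5 → posterior Normal(55/17, 66/85)
obs 2: x=1/2 → posterior Normal(121/56, 33/70)
obs 3: x=8 → posterior Normal(99/26, 22/65)
obs 4: x=-4 → posterior Normal(209/100, 33/125)
obs 5: x=-6 → posterior Normal(77/122, 66/305)
obs 6: x=9/4 → posterior Normal(253/288, 11/60)
obs 7: x=-1/4 → posterior Normal(121/166, 66/415)
obs 8: x=-6 → posterior Normal(-11/188, 33/235)
obs 9: x=-3 → posterior Normal(-11/30, 22/175)
obs 10: x=-1/4 → posterior Normal(-165/464, 33/290)
obs 11: x=-9/4 → posterior Normal(-66/127, 66/635)

mu_0=-66/127, tau_0^2=66/635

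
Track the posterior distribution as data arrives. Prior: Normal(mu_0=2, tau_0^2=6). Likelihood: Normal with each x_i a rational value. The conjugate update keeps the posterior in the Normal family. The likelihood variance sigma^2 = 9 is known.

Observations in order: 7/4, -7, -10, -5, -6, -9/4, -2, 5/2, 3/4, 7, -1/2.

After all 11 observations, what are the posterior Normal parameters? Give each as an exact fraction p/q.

mu_0=-71/50, tau_0^2=18/25

obs 1: x=7/4 → posterior Normal(19/10, 18/5)
obs 2: x=-7 → posterior Normal(-9/14, 18/7)
obs 3: x=-10 → posterior Normal(-49/18, 2)
obs 4: x=-5 → posterior Normal(-69/22, 18/11)
obs 5: x=-6 → posterior Normal(-93/26, 18/13)
obs 6: x=-9/4 → posterior Normal(-17/5, 6/5)
obs 7: x=-2 → posterior Normal(-55/17, 18/17)
obs 8: x=5/2 → posterior Normal(-50/19, 18/19)
obs 9: x=3/4 → posterior Normal(-97/42, 6/7)
obs 10: x=7 → posterior Normal(-3/2, 18/23)
obs 11: x=-1/2 → posterior Normal(-71/50, 18/25)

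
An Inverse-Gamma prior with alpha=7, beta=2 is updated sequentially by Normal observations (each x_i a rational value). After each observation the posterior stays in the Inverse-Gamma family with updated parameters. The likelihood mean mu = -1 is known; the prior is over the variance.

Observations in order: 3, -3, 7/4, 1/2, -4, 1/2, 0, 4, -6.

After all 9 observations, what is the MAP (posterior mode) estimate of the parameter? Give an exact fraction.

1537/400

obs 1: x=3 → posterior Inverse-Gamma(15/2, 10)
obs 2: x=-3 → posterior Inverse-Gamma(8, 12)
obs 3: x=7/4 → posterior Inverse-Gamma(17/2, 505/32)
obs 4: x=1/2 → posterior Inverse-Gamma(9, 541/32)
obs 5: x=-4 → posterior Inverse-Gamma(19/2, 685/32)
obs 6: x=1/2 → posterior Inverse-Gamma(10, 721/32)
obs 7: x=0 → posterior Inverse-Gamma(21/2, 737/32)
obs 8: x=4 → posterior Inverse-Gamma(11, 1137/32)
obs 9: x=-6 → posterior Inverse-Gamma(23/2, 1537/32)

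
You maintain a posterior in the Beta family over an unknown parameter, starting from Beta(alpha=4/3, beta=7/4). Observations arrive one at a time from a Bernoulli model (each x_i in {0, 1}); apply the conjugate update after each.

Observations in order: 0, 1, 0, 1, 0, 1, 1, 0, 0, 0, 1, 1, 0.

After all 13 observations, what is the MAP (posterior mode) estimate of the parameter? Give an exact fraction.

76/169

obs 1: x=0 → posterior Beta(4/3, 11/4)
obs 2: x=1 → posterior Beta(7/3, 11/4)
obs 3: x=0 → posterior Beta(7/3, 15/4)
obs 4: x=1 → posterior Beta(10/3, 15/4)
obs 5: x=0 → posterior Beta(10/3, 19/4)
obs 6: x=1 → posterior Beta(13/3, 19/4)
obs 7: x=1 → posterior Beta(16/3, 19/4)
obs 8: x=0 → posterior Beta(16/3, 23/4)
obs 9: x=0 → posterior Beta(16/3, 27/4)
obs 10: x=0 → posterior Beta(16/3, 31/4)
obs 11: x=1 → posterior Beta(19/3, 31/4)
obs 12: x=1 → posterior Beta(22/3, 31/4)
obs 13: x=0 → posterior Beta(22/3, 35/4)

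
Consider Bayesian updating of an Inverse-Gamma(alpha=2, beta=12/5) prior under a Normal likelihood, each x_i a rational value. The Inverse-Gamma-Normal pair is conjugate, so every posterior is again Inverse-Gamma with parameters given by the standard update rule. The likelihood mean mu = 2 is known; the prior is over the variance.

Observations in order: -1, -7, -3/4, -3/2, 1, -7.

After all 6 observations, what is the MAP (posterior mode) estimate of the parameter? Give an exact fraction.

obs 1: x=-1 → posterior Inverse-Gamma(5/2, 69/10)
obs 2: x=-7 → posterior Inverse-Gamma(3, 237/5)
obs 3: x=-3/4 → posterior Inverse-Gamma(7/2, 8189/160)
obs 4: x=-3/2 → posterior Inverse-Gamma(4, 9169/160)
obs 5: x=1 → posterior Inverse-Gamma(9/2, 9249/160)
obs 6: x=-7 → posterior Inverse-Gamma(5, 15729/160)

5243/320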